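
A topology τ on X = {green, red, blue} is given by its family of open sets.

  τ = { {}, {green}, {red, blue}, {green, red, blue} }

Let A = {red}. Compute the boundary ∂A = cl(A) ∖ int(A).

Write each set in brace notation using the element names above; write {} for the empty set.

open subsets of A: {}; so int(A) = {}
closure: X∖int(X∖A) = X∖{green} = {red, blue}
∂A = {red, blue} minus {} = {red, blue}

{red, blue}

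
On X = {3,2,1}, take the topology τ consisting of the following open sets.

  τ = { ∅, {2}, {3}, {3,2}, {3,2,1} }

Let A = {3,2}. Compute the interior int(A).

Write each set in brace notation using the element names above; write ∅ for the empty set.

{3,2}

opens ⊆ A: ∅, {2}, {3}, {3,2}; union → int = {3,2}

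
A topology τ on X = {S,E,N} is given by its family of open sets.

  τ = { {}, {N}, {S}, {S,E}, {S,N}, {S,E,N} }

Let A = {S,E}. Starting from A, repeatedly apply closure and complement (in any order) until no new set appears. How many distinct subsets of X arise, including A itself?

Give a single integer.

2

X∖A={N}, int(X∖A)={N}, hence cl(A)={S,E}
Orbit (k=closure, c=complement):
  1. A     = {S,E}
  2. cA    = {N}
(closed under both — stop)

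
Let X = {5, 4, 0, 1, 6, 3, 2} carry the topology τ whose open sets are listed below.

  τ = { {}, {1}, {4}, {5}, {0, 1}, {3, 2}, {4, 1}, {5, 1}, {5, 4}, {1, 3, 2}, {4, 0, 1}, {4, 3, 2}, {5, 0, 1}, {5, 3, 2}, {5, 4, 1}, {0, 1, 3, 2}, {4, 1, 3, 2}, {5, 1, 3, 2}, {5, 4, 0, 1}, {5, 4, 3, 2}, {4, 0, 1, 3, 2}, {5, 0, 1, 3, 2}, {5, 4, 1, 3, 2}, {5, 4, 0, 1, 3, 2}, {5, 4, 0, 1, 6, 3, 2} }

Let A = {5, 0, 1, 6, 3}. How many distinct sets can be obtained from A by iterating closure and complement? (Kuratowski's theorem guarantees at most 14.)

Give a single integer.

closure: X∖int(X∖A) = X∖{4} = {5, 0, 1, 6, 3, 2}
Let k=closure and c=complement:
  1. A     = {5, 0, 1, 6, 3}
  2. kA    = {5, 0, 1, 6, 3, 2}
  3. cA    = {4, 2}
  4. ckA   = {4}
  5. kcA   = {4, 6, 3, 2}
  6. kckA  = {4, 6}
  7. ckcA  = {5, 0, 1}
  8. ckckA = {5, 0, 1, 3, 2}
  9. kckcA = {5, 0, 1, 6}
  10. ckckcA = {4, 3, 2}
— saturated at 10

10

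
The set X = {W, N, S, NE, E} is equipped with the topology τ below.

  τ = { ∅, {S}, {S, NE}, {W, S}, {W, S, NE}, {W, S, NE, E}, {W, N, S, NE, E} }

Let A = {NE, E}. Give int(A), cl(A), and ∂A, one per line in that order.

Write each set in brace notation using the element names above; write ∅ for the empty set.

opens ⊆ A: ∅; union → int = ∅
complement {W, N, S}; its interior {W, S}; cl(A) = X∖{W, S} = {N, NE, E}
boundary = {N, NE, E} ∖ ∅ = {N, NE, E}

int(A) = ∅
cl(A)  = {N, NE, E}
∂A     = {N, NE, E}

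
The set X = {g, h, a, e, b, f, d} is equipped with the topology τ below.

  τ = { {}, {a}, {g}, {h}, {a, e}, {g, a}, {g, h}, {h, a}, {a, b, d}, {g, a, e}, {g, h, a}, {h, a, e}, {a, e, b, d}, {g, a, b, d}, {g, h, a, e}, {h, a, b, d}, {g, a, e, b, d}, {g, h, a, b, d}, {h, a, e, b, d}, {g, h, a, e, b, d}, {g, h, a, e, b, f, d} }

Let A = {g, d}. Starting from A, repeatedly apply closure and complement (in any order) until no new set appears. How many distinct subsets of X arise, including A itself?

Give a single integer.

8

closure: X∖int(X∖A) = X∖{h, a, e} = {g, b, f, d}
Let k=closure and c=complement:
  1. A     = {g, d}
  2. kA    = {g, b, f, d}
  3. cA    = {h, a, e, b, f}
  4. ckA   = {h, a, e}
  5. kcA   = {h, a, e, b, f, d}
  6. ckcA  = {g}
  7. kckcA = {g, f}
  8. ckckcA = {h, a, e, b, d}
— saturated at 8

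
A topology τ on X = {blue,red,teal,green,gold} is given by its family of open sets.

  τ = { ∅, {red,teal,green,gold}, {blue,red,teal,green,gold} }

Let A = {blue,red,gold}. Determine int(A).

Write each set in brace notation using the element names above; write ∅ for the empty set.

∅

U open, U⊆A: ∅. int(A) = ⋃ = ∅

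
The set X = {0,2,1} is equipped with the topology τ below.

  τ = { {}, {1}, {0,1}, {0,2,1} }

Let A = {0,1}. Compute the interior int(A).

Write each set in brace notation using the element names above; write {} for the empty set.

{0,1}

U open, U⊆A: {}, {1}, {0,1}. int(A) = ⋃ = {0,1}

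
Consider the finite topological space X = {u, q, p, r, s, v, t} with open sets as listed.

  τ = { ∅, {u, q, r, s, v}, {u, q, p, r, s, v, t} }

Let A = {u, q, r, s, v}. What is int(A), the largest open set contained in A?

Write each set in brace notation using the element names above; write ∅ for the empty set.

{u, q, r, s, v}

open subsets of A: ∅, {u, q, r, s, v}; so int(A) = {u, q, r, s, v}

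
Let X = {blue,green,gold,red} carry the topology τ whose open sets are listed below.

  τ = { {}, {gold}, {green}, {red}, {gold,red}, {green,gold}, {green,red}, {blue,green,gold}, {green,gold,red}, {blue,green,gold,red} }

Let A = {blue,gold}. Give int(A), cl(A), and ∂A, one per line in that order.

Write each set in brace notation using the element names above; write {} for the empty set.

int(A) = {gold}
cl(A)  = {blue,gold}
∂A     = {blue}

U open, U⊆A: {}, {gold}. int(A) = ⋃ = {gold}
X∖A={green,red}, int(X∖A)={green,red}, hence cl(A)={blue,gold}
∂A: remove int from cl → {blue}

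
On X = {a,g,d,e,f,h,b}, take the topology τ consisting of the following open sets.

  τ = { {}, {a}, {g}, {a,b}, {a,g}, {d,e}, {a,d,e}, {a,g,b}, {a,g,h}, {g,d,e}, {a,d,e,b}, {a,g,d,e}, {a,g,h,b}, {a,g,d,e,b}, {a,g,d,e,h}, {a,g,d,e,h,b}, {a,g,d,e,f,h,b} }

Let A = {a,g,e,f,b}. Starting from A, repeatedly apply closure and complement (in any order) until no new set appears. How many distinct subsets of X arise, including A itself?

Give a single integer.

complement {d,h}; its interior {}; cl(A) = X∖{} = {a,g,d,e,f,h,b}
With k = closure, c = complement:
  1. A     = {a,g,e,f,b}
  2. kA    = {a,g,d,e,f,h,b}
  3. cA    = {d,h}
  4. ckA   = {}
  5. kcA   = {d,e,f,h}
  6. ckcA  = {a,g,b}
  7. kckcA = {a,g,f,h,b}
  8. ckckcA = {d,e}
  9. kckckcA = {d,e,f}
  10. ckckckcA = {a,g,h,b}
k, c of each give nothing new

10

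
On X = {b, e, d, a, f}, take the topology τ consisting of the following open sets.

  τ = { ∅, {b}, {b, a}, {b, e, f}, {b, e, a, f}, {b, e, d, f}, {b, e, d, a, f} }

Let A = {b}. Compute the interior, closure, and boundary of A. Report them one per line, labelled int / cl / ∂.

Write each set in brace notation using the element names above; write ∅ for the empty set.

int(A) = {b}
cl(A)  = {b, e, d, a, f}
∂A     = {e, d, a, f}

U open, U⊆A: ∅, {b}. int(A) = ⋃ = {b}
X∖A={e, d, a, f}, int(X∖A)=∅, hence cl(A)={b, e, d, a, f}
∂A: remove int from cl → {e, d, a, f}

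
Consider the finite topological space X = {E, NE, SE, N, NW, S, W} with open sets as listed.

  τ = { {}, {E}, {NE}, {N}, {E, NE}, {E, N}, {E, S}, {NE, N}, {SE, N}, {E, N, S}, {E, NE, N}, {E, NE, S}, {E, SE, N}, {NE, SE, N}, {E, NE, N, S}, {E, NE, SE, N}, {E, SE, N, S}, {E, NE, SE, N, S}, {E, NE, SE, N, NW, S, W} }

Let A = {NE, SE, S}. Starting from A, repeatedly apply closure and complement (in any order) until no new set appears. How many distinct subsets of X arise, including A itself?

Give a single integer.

X∖A={E, N, NW, W}, int(X∖A)={E, N}, hence cl(A)={NE, SE, NW, S, W}
Orbit (k=closure, c=complement):
  1. A     = {NE, SE, S}
  2. kA    = {NE, SE, NW, S, W}
  3. cA    = {E, N, NW, W}
  4. ckA   = {E, N}
  5. kcA   = {E, SE, N, NW, S, W}
  6. ckcA  = {NE}
  7. kckcA = {NE, NW, W}
  8. ckckcA = {E, SE, N, S}
(closed under both — stop)

8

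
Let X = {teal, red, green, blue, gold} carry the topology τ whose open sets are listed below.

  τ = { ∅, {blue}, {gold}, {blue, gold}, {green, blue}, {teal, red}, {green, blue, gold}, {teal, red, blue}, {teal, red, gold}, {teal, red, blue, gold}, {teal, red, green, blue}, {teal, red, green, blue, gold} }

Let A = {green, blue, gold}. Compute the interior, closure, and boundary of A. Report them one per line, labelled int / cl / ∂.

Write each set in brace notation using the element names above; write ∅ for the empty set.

int(A) = {green, blue, gold}
cl(A)  = {green, blue, gold}
∂A     = ∅

opens ⊆ A: ∅, {gold}, {blue}, {blue, gold}, {green, blue}, {green, blue, gold}; union → int = {green, blue, gold}
complement {teal, red}; its interior {teal, red}; cl(A) = X∖{teal, red} = {green, blue, gold}
boundary = {green, blue, gold} ∖ {green, blue, gold} = ∅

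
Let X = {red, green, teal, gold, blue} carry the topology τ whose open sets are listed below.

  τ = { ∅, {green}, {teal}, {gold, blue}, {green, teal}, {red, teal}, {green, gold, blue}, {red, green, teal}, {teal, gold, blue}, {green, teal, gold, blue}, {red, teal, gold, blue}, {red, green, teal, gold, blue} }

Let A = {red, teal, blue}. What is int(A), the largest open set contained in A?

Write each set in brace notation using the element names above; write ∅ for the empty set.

U open, U⊆A: ∅, {teal}, {red, teal}. int(A) = ⋃ = {red, teal}

{red, teal}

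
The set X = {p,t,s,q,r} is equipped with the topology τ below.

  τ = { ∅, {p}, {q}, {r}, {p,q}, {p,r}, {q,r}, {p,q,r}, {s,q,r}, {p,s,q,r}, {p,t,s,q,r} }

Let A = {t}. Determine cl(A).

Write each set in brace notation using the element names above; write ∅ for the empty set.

X∖A={p,s,q,r}, int(X∖A)={p,s,q,r}, hence cl(A)={t}

{t}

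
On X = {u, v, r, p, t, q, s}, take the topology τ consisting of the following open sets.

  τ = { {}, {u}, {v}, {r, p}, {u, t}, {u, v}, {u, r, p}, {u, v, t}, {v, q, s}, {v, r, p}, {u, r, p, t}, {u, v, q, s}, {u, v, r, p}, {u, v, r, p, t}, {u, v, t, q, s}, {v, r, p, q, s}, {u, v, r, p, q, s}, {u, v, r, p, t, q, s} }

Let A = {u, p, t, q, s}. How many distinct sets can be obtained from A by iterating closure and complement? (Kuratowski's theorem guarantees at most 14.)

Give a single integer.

8

X∖A={v, r}, int(X∖A)={v}, hence cl(A)={u, r, p, t, q, s}
Orbit (k=closure, c=complement):
  1. A     = {u, p, t, q, s}
  2. kA    = {u, r, p, t, q, s}
  3. cA    = {v, r}
  4. ckA   = {v}
  5. kcA   = {v, r, p, q, s}
  6. kckA  = {v, q, s}
  7. ckcA  = {u, t}
  8. ckckA = {u, r, p, t}
(closed under both — stop)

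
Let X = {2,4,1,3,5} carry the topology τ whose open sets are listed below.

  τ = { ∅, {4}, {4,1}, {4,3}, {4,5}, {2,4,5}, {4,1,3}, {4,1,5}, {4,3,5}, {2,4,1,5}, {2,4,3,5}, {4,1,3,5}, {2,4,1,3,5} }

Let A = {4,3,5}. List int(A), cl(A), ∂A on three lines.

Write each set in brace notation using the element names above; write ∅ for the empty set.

int(A) = {4,3,5}
cl(A)  = {2,4,1,3,5}
∂A     = {2,1}

interior: largest open inside A is {4,3,5} (from ∅, {4}, {4,3}, {4,5}, {4,3,5})
cl via duality: int({2,1}) = ∅, so X∖∅ = {2,4,1,3,5}
cl∖int = {2,1}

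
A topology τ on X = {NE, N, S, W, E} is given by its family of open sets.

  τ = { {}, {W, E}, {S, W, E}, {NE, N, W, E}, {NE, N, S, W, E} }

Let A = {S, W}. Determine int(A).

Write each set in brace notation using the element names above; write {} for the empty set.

interior: largest open inside A is {} (from {})

{}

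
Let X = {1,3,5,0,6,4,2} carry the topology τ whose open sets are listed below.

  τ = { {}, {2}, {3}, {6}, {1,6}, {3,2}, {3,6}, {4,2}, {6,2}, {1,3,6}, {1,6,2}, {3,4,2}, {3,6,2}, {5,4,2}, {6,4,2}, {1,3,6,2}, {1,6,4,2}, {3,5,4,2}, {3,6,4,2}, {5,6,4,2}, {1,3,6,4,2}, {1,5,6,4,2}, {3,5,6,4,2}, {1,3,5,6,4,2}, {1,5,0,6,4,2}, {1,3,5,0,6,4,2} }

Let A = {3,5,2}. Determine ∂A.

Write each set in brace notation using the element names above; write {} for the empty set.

interior: largest open inside A is {3,2} (from {}, {3}, {2}, {3,2})
cl via duality: int({1,0,6,4}) = {1,6}, so X∖{1,6} = {3,5,0,4,2}
cl∖int = {5,0,4}

{5,0,4}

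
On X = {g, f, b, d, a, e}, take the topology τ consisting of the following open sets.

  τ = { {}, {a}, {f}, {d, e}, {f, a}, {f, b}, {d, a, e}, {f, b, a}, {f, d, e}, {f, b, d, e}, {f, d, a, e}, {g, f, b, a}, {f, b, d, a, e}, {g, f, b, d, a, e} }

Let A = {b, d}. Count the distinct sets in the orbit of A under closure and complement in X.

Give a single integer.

X∖A={g, f, a, e}, int(X∖A)={f, a}, hence cl(A)={g, b, d, e}
Orbit (k=closure, c=complement):
  1. A     = {b, d}
  2. kA    = {g, b, d, e}
  3. cA    = {g, f, a, e}
  4. ckA   = {f, a}
  5. kcA   = {g, f, b, d, a, e}
  6. kckA  = {g, f, b, a}
  7. ckcA  = {}
  8. ckckA = {d, e}
(closed under both — stop)

8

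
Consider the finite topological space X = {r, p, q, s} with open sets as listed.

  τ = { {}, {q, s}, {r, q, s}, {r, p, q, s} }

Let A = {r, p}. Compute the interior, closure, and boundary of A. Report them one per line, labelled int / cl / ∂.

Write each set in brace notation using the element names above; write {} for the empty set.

int(A) = {}
cl(A)  = {r, p}
∂A     = {r, p}

interior: largest open inside A is {} (from {})
cl via duality: int({q, s}) = {q, s}, so X∖{q, s} = {r, p}
cl∖int = {r, p}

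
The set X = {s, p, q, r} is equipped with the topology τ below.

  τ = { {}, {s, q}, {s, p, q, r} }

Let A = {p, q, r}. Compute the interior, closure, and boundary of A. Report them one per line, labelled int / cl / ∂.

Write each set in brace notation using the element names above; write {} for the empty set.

int(A) = {}
cl(A)  = {s, p, q, r}
∂A     = {s, p, q, r}

interior: largest open inside A is {} (from {})
cl via duality: int({s}) = {}, so X∖{} = {s, p, q, r}
cl∖int = {s, p, q, r}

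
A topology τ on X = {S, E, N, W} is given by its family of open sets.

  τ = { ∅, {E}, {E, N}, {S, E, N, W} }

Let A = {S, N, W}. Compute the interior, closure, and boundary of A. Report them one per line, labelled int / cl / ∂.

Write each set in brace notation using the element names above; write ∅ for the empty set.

interior: largest open inside A is ∅ (from ∅)
cl via duality: int({E}) = {E}, so X∖{E} = {S, N, W}
cl∖int = {S, N, W}

int(A) = ∅
cl(A)  = {S, N, W}
∂A     = {S, N, W}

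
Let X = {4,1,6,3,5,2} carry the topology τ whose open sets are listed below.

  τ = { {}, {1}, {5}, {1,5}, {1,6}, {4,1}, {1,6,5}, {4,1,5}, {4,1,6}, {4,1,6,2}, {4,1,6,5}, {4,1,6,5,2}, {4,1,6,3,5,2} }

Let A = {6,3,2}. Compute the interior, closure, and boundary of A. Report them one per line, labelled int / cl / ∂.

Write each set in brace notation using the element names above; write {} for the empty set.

open subsets of A: {}; so int(A) = {}
closure: X∖int(X∖A) = X∖{4,1,5} = {6,3,2}
∂A = {6,3,2} minus {} = {6,3,2}

int(A) = {}
cl(A)  = {6,3,2}
∂A     = {6,3,2}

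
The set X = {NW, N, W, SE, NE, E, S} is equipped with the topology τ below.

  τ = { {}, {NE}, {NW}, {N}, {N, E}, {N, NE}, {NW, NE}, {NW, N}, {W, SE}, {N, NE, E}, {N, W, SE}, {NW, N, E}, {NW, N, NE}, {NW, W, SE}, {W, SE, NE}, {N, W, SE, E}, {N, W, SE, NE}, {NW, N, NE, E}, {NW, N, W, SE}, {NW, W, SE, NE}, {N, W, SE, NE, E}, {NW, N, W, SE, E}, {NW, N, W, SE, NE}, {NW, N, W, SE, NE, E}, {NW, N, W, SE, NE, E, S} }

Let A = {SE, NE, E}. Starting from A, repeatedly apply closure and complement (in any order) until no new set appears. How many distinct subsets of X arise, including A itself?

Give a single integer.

closure: X∖int(X∖A) = X∖{NW, N} = {W, SE, NE, E, S}
Let k=closure and c=complement:
  1. A     = {SE, NE, E}
  2. kA    = {W, SE, NE, E, S}
  3. cA    = {NW, N, W, S}
  4. ckA   = {NW, N}
  5. kcA   = {NW, N, W, SE, E, S}
  6. kckA  = {NW, N, E, S}
  7. ckcA  = {NE}
  8. ckckA = {W, SE, NE}
  9. kckcA = {NE, S}
  10. kckckA = {W, SE, NE, S}
  11. ckckcA = {NW, N, W, SE, E}
  12. ckckckA = {NW, N, E}
— saturated at 12

12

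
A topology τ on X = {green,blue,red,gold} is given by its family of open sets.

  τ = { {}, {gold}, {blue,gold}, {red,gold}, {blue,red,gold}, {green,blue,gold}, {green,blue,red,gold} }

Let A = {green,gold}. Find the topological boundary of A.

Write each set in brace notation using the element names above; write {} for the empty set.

opens ⊆ A: {}, {gold}; union → int = {gold}
complement {blue,red}; its interior {}; cl(A) = X∖{} = {green,blue,red,gold}
boundary = {green,blue,red,gold} ∖ {gold} = {green,blue,red}

{green,blue,red}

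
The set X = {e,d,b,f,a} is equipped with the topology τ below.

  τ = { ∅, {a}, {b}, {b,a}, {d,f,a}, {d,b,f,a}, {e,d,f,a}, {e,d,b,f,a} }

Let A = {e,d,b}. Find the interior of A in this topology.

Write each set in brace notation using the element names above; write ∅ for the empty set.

{b}

U open, U⊆A: ∅, {b}. int(A) = ⋃ = {b}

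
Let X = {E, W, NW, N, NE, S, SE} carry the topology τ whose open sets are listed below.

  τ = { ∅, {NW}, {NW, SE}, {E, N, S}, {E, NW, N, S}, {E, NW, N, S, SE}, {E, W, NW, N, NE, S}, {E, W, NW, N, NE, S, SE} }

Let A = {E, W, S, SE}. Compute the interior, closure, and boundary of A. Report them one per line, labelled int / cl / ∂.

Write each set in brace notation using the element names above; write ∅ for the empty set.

opens ⊆ A: ∅; union → int = ∅
complement {NW, N, NE}; its interior {NW}; cl(A) = X∖{NW} = {E, W, N, NE, S, SE}
boundary = {E, W, N, NE, S, SE} ∖ ∅ = {E, W, N, NE, S, SE}

int(A) = ∅
cl(A)  = {E, W, N, NE, S, SE}
∂A     = {E, W, N, NE, S, SE}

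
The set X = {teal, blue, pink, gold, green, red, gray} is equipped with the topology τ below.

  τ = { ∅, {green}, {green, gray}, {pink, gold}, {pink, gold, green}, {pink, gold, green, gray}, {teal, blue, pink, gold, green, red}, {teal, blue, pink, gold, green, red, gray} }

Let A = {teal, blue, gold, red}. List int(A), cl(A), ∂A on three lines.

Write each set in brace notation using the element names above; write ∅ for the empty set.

U open, U⊆A: ∅. int(A) = ⋃ = ∅
X∖A={pink, green, gray}, int(X∖A)={green, gray}, hence cl(A)={teal, blue, pink, gold, red}
∂A: remove int from cl → {teal, blue, pink, gold, red}

int(A) = ∅
cl(A)  = {teal, blue, pink, gold, red}
∂A     = {teal, blue, pink, gold, red}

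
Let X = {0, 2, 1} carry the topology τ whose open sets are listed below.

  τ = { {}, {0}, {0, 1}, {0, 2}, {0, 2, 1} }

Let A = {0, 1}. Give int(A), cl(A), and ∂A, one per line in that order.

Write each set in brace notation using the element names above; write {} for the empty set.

int(A) = {0, 1}
cl(A)  = {0, 2, 1}
∂A     = {2}

open subsets of A: {}, {0}, {0, 1}; so int(A) = {0, 1}
closure: X∖int(X∖A) = X∖{} = {0, 2, 1}
∂A = {0, 2, 1} minus {0, 1} = {2}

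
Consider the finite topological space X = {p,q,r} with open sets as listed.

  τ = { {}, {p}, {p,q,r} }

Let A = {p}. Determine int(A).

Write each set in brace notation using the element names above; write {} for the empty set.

{p}

open subsets of A: {}, {p}; so int(A) = {p}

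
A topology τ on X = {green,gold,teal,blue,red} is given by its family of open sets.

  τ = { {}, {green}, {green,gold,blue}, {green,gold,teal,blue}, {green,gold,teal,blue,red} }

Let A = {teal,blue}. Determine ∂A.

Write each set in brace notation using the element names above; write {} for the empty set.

{gold,teal,blue,red}

opens ⊆ A: {}; union → int = {}
complement {green,gold,red}; its interior {green}; cl(A) = X∖{green} = {gold,teal,blue,red}
boundary = {gold,teal,blue,red} ∖ {} = {gold,teal,blue,red}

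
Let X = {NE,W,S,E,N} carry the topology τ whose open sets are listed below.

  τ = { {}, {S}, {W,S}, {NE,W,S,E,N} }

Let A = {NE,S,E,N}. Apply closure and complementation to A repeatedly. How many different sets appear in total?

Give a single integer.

6

X∖A={W}, int(X∖A)={}, hence cl(A)={NE,W,S,E,N}
Orbit (k=closure, c=complement):
  1. A     = {NE,S,E,N}
  2. kA    = {NE,W,S,E,N}
  3. cA    = {W}
  4. ckA   = {}
  5. kcA   = {NE,W,E,N}
  6. ckcA  = {S}
(closed under both — stop)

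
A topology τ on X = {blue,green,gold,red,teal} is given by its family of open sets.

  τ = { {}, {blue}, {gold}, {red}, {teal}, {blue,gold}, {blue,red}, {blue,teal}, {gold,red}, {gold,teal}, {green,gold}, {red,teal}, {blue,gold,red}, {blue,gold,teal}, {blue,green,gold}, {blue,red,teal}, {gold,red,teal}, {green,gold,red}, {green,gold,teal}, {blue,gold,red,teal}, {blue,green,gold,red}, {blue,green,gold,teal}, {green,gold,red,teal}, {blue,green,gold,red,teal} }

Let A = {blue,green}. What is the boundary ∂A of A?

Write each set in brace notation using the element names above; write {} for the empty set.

open subsets of A: {}, {blue}; so int(A) = {blue}
closure: X∖int(X∖A) = X∖{gold,red,teal} = {blue,green}
∂A = {blue,green} minus {blue} = {green}

{green}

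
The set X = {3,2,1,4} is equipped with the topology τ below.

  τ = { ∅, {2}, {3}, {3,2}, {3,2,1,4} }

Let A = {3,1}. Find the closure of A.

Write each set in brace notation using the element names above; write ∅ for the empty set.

{3,1,4}

complement {2,4}; its interior {2}; cl(A) = X∖{2} = {3,1,4}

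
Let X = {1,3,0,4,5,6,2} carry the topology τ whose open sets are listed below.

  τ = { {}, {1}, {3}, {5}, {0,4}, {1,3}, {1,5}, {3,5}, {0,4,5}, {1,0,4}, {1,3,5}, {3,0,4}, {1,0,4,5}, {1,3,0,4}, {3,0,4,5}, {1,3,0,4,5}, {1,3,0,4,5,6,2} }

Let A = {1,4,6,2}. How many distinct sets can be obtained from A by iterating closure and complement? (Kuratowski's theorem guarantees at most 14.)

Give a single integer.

10

closure: X∖int(X∖A) = X∖{3,5} = {1,0,4,6,2}
Let k=closure and c=complement:
  1. A     = {1,4,6,2}
  2. kA    = {1,0,4,6,2}
  3. cA    = {3,0,5}
  4. ckA   = {3,5}
  5. kcA   = {3,0,4,5,6,2}
  6. kckA  = {3,5,6,2}
  7. ckcA  = {1}
  8. ckckA = {1,0,4}
  9. kckcA = {1,6,2}
  10. ckckcA = {3,0,4,5}
— saturated at 10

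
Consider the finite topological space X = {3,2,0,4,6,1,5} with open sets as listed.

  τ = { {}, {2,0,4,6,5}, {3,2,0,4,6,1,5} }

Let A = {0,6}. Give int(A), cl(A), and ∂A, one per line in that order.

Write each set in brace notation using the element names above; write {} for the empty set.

int(A) = {}
cl(A)  = {3,2,0,4,6,1,5}
∂A     = {3,2,0,4,6,1,5}

U open, U⊆A: {}. int(A) = ⋃ = {}
X∖A={3,2,4,1,5}, int(X∖A)={}, hence cl(A)={3,2,0,4,6,1,5}
∂A: remove int from cl → {3,2,0,4,6,1,5}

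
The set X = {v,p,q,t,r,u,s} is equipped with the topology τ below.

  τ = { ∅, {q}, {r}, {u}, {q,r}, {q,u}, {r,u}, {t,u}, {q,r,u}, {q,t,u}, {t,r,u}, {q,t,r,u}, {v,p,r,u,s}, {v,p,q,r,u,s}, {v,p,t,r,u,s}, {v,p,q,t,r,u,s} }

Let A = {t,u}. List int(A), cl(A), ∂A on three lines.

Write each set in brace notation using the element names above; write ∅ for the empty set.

open subsets of A: ∅, {u}, {t,u}; so int(A) = {t,u}
closure: X∖int(X∖A) = X∖{q,r} = {v,p,t,u,s}
∂A = {v,p,t,u,s} minus {t,u} = {v,p,s}

int(A) = {t,u}
cl(A)  = {v,p,t,u,s}
∂A     = {v,p,s}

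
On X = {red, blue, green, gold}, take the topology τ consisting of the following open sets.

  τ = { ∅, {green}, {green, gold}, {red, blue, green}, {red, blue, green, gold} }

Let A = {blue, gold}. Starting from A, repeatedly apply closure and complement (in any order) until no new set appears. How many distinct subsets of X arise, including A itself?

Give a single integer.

cl via duality: int({red, green}) = {green}, so X∖{green} = {red, blue, gold}
Write k for closure, c for complement:
  1. A     = {blue, gold}
  2. kA    = {red, blue, gold}
  3. cA    = {red, green}
  4. ckA   = {green}
  5. kcA   = {red, blue, green, gold}
  6. ckcA  = ∅
applying k or c yields no new set

6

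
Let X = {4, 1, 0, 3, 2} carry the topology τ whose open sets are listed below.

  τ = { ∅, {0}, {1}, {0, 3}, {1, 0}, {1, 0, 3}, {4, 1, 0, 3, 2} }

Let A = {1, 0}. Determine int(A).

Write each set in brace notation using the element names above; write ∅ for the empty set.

U open, U⊆A: ∅, {0}, {1}, {1, 0}. int(A) = ⋃ = {1, 0}

{1, 0}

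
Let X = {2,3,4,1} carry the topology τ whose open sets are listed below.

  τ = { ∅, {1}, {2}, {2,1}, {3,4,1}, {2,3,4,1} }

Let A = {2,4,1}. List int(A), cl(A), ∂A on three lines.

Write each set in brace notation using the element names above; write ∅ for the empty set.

opens ⊆ A: ∅, {2}, {1}, {2,1}; union → int = {2,1}
complement {3}; its interior ∅; cl(A) = X∖∅ = {2,3,4,1}
boundary = {2,3,4,1} ∖ {2,1} = {3,4}

int(A) = {2,1}
cl(A)  = {2,3,4,1}
∂A     = {3,4}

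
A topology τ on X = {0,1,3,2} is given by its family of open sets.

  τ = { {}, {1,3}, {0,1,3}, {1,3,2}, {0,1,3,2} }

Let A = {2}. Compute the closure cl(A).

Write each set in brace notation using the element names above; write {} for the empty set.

{2}

closure: X∖int(X∖A) = X∖{0,1,3} = {2}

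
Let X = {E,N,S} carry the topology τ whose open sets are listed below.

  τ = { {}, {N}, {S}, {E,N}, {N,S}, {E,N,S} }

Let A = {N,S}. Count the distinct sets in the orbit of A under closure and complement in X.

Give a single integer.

complement {E}; its interior {}; cl(A) = X∖{} = {E,N,S}
With k = closure, c = complement:
  1. A     = {N,S}
  2. kA    = {E,N,S}
  3. cA    = {E}
  4. ckA   = {}
k, c of each give nothing new

4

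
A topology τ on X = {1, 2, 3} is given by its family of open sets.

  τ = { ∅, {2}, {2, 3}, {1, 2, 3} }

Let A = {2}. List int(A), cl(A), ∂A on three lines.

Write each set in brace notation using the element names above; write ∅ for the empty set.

open subsets of A: ∅, {2}; so int(A) = {2}
closure: X∖int(X∖A) = X∖∅ = {1, 2, 3}
∂A = {1, 2, 3} minus {2} = {1, 3}

int(A) = {2}
cl(A)  = {1, 2, 3}
∂A     = {1, 3}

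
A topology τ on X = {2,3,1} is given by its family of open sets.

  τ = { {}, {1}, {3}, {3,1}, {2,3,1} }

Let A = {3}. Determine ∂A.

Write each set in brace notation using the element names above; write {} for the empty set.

interior: largest open inside A is {3} (from {}, {3})
cl via duality: int({2,1}) = {1}, so X∖{1} = {2,3}
cl∖int = {2}

{2}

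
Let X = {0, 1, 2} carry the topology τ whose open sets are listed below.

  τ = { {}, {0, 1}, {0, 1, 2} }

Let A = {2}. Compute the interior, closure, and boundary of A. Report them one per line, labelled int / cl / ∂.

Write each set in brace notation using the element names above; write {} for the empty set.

int(A) = {}
cl(A)  = {2}
∂A     = {2}

U open, U⊆A: {}. int(A) = ⋃ = {}
X∖A={0, 1}, int(X∖A)={0, 1}, hence cl(A)={2}
∂A: remove int from cl → {2}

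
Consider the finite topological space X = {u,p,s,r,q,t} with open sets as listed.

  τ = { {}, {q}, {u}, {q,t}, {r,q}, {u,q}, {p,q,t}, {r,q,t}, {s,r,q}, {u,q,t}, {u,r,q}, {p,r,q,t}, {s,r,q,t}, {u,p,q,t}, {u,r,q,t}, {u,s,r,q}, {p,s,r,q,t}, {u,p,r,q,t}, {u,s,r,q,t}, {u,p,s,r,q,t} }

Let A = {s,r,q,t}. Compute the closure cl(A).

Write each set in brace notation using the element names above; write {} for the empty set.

X∖A={u,p}, int(X∖A)={u}, hence cl(A)={p,s,r,q,t}

{p,s,r,q,t}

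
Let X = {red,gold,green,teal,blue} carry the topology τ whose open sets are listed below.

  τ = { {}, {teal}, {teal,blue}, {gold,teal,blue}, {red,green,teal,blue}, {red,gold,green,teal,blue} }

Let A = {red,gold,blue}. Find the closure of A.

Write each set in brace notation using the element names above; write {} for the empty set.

{red,gold,green,blue}

X∖A={green,teal}, int(X∖A)={teal}, hence cl(A)={red,gold,green,blue}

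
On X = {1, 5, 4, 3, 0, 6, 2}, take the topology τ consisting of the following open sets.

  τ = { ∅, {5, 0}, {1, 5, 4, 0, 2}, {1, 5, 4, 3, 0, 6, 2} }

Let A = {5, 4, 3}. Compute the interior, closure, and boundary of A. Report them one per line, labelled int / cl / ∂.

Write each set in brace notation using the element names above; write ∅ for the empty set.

int(A) = ∅
cl(A)  = {1, 5, 4, 3, 0, 6, 2}
∂A     = {1, 5, 4, 3, 0, 6, 2}

opens ⊆ A: ∅; union → int = ∅
complement {1, 0, 6, 2}; its interior ∅; cl(A) = X∖∅ = {1, 5, 4, 3, 0, 6, 2}
boundary = {1, 5, 4, 3, 0, 6, 2} ∖ ∅ = {1, 5, 4, 3, 0, 6, 2}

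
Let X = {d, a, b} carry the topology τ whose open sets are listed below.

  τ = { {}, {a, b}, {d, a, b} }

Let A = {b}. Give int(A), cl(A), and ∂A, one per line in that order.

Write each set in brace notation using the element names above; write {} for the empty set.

open subsets of A: {}; so int(A) = {}
closure: X∖int(X∖A) = X∖{} = {d, a, b}
∂A = {d, a, b} minus {} = {d, a, b}

int(A) = {}
cl(A)  = {d, a, b}
∂A     = {d, a, b}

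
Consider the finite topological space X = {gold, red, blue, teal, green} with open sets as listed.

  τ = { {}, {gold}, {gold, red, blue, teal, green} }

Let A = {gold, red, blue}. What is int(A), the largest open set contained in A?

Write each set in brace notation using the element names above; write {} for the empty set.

U open, U⊆A: {}, {gold}. int(A) = ⋃ = {gold}

{gold}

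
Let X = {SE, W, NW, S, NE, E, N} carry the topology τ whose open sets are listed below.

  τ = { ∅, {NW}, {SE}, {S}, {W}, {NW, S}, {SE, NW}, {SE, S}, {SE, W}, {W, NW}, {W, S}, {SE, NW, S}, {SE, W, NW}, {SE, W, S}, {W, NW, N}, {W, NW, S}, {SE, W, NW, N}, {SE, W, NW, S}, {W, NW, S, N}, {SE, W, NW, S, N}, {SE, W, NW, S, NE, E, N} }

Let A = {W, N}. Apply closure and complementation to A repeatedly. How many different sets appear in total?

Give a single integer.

6

cl via duality: int({SE, NW, S, NE, E}) = {SE, NW, S}, so X∖{SE, NW, S} = {W, NE, E, N}
Write k for closure, c for complement:
  1. A     = {W, N}
  2. kA    = {W, NE, E, N}
  3. cA    = {SE, NW, S, NE, E}
  4. ckA   = {SE, NW, S}
  5. kcA   = {SE, NW, S, NE, E, N}
  6. ckcA  = {W}
applying k or c yields no new set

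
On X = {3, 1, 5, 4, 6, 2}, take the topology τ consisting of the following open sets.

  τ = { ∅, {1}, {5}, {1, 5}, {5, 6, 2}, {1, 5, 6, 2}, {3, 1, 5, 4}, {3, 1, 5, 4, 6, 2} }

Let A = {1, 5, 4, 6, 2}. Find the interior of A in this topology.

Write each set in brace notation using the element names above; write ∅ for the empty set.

opens ⊆ A: ∅, {5}, {1}, {1, 5}, {5, 6, 2}, {1, 5, 6, 2}; union → int = {1, 5, 6, 2}

{1, 5, 6, 2}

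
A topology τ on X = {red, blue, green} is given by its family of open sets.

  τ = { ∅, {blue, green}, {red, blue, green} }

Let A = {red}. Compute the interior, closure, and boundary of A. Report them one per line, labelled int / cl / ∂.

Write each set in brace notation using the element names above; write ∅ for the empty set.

open subsets of A: ∅; so int(A) = ∅
closure: X∖int(X∖A) = X∖{blue, green} = {red}
∂A = {red} minus ∅ = {red}

int(A) = ∅
cl(A)  = {red}
∂A     = {red}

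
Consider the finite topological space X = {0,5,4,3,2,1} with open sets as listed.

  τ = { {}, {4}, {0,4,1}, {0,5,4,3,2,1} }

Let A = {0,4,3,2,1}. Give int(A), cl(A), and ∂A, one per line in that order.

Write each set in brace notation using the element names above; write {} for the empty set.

int(A) = {0,4,1}
cl(A)  = {0,5,4,3,2,1}
∂A     = {5,3,2}

U open, U⊆A: {}, {4}, {0,4,1}. int(A) = ⋃ = {0,4,1}
X∖A={5}, int(X∖A)={}, hence cl(A)={0,5,4,3,2,1}
∂A: remove int from cl → {5,3,2}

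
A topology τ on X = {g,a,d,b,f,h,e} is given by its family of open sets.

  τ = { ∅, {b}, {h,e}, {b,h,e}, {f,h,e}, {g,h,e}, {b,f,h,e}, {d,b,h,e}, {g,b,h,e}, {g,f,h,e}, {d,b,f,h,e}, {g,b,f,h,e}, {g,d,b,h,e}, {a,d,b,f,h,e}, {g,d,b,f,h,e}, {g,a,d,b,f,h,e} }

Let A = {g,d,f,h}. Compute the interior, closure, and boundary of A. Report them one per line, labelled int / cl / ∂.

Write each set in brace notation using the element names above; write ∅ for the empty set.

interior: largest open inside A is ∅ (from ∅)
cl via duality: int({a,b,e}) = {b}, so X∖{b} = {g,a,d,f,h,e}
cl∖int = {g,a,d,f,h,e}

int(A) = ∅
cl(A)  = {g,a,d,f,h,e}
∂A     = {g,a,d,f,h,e}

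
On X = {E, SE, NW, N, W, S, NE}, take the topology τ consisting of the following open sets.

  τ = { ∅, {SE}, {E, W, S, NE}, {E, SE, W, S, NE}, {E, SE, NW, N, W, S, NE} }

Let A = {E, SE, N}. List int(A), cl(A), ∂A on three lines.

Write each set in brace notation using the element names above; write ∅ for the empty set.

U open, U⊆A: ∅, {SE}. int(A) = ⋃ = {SE}
X∖A={NW, W, S, NE}, int(X∖A)=∅, hence cl(A)={E, SE, NW, N, W, S, NE}
∂A: remove int from cl → {E, NW, N, W, S, NE}

int(A) = {SE}
cl(A)  = {E, SE, NW, N, W, S, NE}
∂A     = {E, NW, N, W, S, NE}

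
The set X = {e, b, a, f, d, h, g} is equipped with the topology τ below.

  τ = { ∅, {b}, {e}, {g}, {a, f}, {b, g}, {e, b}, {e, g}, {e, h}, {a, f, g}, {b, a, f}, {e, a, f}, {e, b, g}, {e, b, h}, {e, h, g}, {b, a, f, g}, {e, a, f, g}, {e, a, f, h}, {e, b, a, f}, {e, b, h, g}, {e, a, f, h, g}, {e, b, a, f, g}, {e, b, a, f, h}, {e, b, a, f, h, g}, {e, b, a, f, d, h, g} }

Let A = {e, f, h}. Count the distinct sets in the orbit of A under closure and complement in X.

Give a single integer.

complement {b, a, d, g}; its interior {b, g}; cl(A) = X∖{b, g} = {e, a, f, d, h}
With k = closure, c = complement:
  1. A     = {e, f, h}
  2. kA    = {e, a, f, d, h}
  3. cA    = {b, a, d, g}
  4. ckA   = {b, g}
  5. kcA   = {b, a, f, d, g}
  6. kckA  = {b, d, g}
  7. ckcA  = {e, h}
  8. ckckA = {e, a, f, h}
  9. kckcA = {e, d, h}
  10. ckckcA = {b, a, f, g}
k, c of each give nothing new

10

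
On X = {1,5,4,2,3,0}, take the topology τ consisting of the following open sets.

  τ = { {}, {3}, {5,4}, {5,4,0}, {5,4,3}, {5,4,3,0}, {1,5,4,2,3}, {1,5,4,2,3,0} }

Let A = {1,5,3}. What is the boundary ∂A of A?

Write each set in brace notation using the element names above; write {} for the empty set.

interior: largest open inside A is {3} (from {}, {3})
cl via duality: int({4,2,0}) = {}, so X∖{} = {1,5,4,2,3,0}
cl∖int = {1,5,4,2,0}

{1,5,4,2,0}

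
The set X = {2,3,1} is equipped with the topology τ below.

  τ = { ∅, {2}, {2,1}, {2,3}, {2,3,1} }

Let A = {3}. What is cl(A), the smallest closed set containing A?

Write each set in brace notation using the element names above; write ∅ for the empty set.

complement {2,1}; its interior {2,1}; cl(A) = X∖{2,1} = {3}

{3}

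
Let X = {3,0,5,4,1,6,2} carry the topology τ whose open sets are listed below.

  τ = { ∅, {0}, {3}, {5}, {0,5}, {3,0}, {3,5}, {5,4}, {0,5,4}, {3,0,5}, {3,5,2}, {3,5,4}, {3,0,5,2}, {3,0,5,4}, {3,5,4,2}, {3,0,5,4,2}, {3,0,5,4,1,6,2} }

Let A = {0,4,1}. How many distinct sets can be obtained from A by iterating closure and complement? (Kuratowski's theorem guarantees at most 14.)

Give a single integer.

8

X∖A={3,5,6,2}, int(X∖A)={3,5,2}, hence cl(A)={0,4,1,6}
Orbit (k=closure, c=complement):
  1. A     = {0,4,1}
  2. kA    = {0,4,1,6}
  3. cA    = {3,5,6,2}
  4. ckA   = {3,5,2}
  5. kcA   = {3,5,4,1,6,2}
  6. ckcA  = {0}
  7. kckcA = {0,1,6}
  8. ckckcA = {3,5,4,2}
(closed under both — stop)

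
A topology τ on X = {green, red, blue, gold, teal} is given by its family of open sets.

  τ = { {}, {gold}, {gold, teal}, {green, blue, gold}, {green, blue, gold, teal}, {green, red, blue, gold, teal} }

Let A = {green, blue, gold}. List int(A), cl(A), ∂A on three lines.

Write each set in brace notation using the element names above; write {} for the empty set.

interior: largest open inside A is {green, blue, gold} (from {}, {gold}, {green, blue, gold})
cl via duality: int({red, teal}) = {}, so X∖{} = {green, red, blue, gold, teal}
cl∖int = {red, teal}

int(A) = {green, blue, gold}
cl(A)  = {green, red, blue, gold, teal}
∂A     = {red, teal}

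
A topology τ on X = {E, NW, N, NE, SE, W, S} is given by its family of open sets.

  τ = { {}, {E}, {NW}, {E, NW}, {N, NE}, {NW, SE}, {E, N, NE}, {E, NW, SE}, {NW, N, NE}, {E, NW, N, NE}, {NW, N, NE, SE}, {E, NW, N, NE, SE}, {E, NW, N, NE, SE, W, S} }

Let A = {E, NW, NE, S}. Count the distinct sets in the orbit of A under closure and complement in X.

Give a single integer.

closure: X∖int(X∖A) = X∖{} = {E, NW, N, NE, SE, W, S}
Let k=closure and c=complement:
  1. A     = {E, NW, NE, S}
  2. kA    = {E, NW, N, NE, SE, W, S}
  3. cA    = {N, SE, W}
  4. ckA   = {}
  5. kcA   = {N, NE, SE, W, S}
  6. ckcA  = {E, NW}
  7. kckcA = {E, NW, SE, W, S}
  8. ckckcA = {N, NE}
  9. kckckcA = {N, NE, W, S}
  10. ckckckcA = {E, NW, SE}
— saturated at 10

10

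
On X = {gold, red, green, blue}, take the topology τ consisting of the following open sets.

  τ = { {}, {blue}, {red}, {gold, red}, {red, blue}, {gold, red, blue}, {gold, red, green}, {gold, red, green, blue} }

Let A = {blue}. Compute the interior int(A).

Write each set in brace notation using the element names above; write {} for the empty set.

{blue}

U open, U⊆A: {}, {blue}. int(A) = ⋃ = {blue}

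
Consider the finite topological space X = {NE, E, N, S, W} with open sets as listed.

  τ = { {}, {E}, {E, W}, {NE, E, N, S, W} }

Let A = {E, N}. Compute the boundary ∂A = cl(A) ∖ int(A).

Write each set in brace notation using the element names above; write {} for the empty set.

{NE, N, S, W}

opens ⊆ A: {}, {E}; union → int = {E}
complement {NE, S, W}; its interior {}; cl(A) = X∖{} = {NE, E, N, S, W}
boundary = {NE, E, N, S, W} ∖ {E} = {NE, N, S, W}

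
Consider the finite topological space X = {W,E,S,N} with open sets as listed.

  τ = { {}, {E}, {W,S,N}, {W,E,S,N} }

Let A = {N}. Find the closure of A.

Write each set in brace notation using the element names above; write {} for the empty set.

{W,S,N}

X∖A={W,E,S}, int(X∖A)={E}, hence cl(A)={W,S,N}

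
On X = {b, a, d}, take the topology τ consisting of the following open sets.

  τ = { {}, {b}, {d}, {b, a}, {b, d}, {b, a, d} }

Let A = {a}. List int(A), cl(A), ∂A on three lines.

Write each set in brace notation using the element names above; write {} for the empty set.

U open, U⊆A: {}. int(A) = ⋃ = {}
X∖A={b, d}, int(X∖A)={b, d}, hence cl(A)={a}
∂A: remove int from cl → {a}

int(A) = {}
cl(A)  = {a}
∂A     = {a}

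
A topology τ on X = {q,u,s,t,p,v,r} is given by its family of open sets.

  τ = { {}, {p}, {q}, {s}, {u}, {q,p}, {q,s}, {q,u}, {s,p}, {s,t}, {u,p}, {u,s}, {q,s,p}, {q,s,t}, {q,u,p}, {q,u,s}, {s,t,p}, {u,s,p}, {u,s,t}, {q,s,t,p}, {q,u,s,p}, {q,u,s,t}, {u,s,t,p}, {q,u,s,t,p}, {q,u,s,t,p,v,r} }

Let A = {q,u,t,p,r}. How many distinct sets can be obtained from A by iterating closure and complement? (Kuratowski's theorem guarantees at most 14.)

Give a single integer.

8

complement {s,v}; its interior {s}; cl(A) = X∖{s} = {q,u,t,p,v,r}
With k = closure, c = complement:
  1. A     = {q,u,t,p,r}
  2. kA    = {q,u,t,p,v,r}
  3. cA    = {s,v}
  4. ckA   = {s}
  5. kcA   = {s,t,v,r}
  6. ckcA  = {q,u,p}
  7. kckcA = {q,u,p,v,r}
  8. ckckcA = {s,t}
k, c of each give nothing new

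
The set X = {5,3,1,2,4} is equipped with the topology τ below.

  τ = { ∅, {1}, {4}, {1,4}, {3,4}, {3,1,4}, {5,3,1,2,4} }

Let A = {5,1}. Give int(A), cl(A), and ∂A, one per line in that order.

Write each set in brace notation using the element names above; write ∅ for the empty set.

int(A) = {1}
cl(A)  = {5,1,2}
∂A     = {5,2}

U open, U⊆A: ∅, {1}. int(A) = ⋃ = {1}
X∖A={3,2,4}, int(X∖A)={3,4}, hence cl(A)={5,1,2}
∂A: remove int from cl → {5,2}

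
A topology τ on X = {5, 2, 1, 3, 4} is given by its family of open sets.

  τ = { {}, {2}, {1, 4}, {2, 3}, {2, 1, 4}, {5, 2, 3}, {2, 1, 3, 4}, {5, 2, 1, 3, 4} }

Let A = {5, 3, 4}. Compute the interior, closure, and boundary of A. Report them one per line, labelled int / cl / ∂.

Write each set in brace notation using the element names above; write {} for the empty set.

int(A) = {}
cl(A)  = {5, 1, 3, 4}
∂A     = {5, 1, 3, 4}

U open, U⊆A: {}. int(A) = ⋃ = {}
X∖A={2, 1}, int(X∖A)={2}, hence cl(A)={5, 1, 3, 4}
∂A: remove int from cl → {5, 1, 3, 4}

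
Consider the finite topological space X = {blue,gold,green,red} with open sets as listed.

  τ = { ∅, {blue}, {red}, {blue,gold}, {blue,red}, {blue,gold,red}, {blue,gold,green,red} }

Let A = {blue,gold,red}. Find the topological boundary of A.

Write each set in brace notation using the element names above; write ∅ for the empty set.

{green}

interior: largest open inside A is {blue,gold,red} (from ∅, {red}, {blue}, {blue,red}, {blue,gold}, {blue,gold,red})
cl via duality: int({green}) = ∅, so X∖∅ = {blue,gold,green,red}
cl∖int = {green}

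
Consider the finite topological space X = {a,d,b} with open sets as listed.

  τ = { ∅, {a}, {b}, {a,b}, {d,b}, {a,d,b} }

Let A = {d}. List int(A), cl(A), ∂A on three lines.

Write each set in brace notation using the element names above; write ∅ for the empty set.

int(A) = ∅
cl(A)  = {d}
∂A     = {d}

opens ⊆ A: ∅; union → int = ∅
complement {a,b}; its interior {a,b}; cl(A) = X∖{a,b} = {d}
boundary = {d} ∖ ∅ = {d}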